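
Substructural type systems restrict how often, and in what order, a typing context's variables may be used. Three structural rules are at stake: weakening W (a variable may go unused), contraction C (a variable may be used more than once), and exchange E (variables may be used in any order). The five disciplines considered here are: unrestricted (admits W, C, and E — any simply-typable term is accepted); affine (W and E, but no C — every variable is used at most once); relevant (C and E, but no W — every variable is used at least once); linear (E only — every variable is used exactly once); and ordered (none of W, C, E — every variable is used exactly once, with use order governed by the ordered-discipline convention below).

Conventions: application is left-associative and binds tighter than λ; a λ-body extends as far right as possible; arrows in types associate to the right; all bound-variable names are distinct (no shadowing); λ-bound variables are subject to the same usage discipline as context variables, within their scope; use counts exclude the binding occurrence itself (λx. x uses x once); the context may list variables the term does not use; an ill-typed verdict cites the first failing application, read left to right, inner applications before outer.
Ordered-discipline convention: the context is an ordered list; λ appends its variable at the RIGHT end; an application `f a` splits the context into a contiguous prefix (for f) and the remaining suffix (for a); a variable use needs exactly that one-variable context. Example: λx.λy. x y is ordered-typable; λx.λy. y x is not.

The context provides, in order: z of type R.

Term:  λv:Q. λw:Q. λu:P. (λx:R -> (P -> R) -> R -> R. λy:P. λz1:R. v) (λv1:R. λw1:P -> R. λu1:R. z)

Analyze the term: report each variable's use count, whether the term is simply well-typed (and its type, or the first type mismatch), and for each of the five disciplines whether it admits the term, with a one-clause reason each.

counts: z=1, v [bound]=1, w [bound]=0, u [bound]=0, x [bound]=0, y [bound]=0, z1 [bound]=0, v1 [bound]=0, w1 [bound]=0, u1 [bound]=0
use order (left to right): v, z
typing: well-typed at Q -> Q -> P -> P -> R -> Q
ordered ✗ (needs weakening: w, u, x, y, z1, v1, w1, u1 unused)
linear ✗ (needs weakening: w, u, x, y, z1, v1, w1, u1 unused)
affine ✓ (z, v, w, u, x, y, z1, v1, w1, u1: no repeats, contraction unneeded)
relevant ✗ (needs weakening: w, u, x, y, z1, v1, w1, u1 unused)
unrestricted ✓ (well-typed at Q -> Q -> P -> P -> R -> Q; no restrictions here)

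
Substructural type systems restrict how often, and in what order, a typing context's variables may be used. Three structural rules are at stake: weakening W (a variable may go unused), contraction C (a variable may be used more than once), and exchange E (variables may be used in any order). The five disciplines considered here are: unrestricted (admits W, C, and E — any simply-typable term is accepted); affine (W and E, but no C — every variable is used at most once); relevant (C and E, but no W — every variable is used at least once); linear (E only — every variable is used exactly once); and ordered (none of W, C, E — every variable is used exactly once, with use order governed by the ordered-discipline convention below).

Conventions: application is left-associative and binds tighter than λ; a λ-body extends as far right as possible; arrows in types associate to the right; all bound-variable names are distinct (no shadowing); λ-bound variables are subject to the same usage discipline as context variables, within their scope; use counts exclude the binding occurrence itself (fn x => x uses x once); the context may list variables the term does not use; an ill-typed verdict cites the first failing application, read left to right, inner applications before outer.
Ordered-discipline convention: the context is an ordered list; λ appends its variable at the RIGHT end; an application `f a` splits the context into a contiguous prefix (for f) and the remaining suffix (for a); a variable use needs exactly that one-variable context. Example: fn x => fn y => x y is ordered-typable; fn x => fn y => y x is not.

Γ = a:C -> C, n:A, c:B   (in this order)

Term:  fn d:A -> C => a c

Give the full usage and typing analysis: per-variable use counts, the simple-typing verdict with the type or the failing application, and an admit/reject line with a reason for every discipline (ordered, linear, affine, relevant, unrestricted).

use counts: a: 1×, n: 0×, c: 1×, d [bound]: 0×
left-to-right use order: a, c
typing: ill-typed: an argument B mismatches the expected C
ordered ✗ (a type mismatch blocks all five)
linear ✗ (the type mismatch rejects it)
affine ✗ (not simply typable)
relevant ✗ (fails simple typing)
unrestricted ✗ (a type mismatch blocks all five)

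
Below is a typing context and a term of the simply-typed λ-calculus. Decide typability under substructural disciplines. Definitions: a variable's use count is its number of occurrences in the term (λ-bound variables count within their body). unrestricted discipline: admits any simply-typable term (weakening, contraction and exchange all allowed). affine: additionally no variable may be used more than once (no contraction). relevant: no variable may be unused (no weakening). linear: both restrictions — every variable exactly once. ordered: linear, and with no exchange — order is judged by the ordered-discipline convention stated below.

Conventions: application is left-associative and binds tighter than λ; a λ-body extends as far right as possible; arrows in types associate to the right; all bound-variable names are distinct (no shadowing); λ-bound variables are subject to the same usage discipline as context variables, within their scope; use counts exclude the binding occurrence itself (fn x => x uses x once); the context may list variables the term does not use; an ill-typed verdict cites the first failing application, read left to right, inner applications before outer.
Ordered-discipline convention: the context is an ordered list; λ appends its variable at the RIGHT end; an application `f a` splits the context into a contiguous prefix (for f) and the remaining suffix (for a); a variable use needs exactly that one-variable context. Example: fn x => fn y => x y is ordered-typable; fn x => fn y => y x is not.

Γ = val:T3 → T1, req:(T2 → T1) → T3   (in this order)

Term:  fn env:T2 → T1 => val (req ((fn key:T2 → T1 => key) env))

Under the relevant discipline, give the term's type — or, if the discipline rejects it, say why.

term : (T2 → T1) → T1
usage: val: 1, req: 1, env (λ-bound): 1, key (λ-bound): 1
uses in reading order: val, req, key, env
typing: well-typed at (T2 → T1) → T1
across the five disciplines: ordered ✓, linear ✓, affine ✓, relevant ✓, unrestricted ✓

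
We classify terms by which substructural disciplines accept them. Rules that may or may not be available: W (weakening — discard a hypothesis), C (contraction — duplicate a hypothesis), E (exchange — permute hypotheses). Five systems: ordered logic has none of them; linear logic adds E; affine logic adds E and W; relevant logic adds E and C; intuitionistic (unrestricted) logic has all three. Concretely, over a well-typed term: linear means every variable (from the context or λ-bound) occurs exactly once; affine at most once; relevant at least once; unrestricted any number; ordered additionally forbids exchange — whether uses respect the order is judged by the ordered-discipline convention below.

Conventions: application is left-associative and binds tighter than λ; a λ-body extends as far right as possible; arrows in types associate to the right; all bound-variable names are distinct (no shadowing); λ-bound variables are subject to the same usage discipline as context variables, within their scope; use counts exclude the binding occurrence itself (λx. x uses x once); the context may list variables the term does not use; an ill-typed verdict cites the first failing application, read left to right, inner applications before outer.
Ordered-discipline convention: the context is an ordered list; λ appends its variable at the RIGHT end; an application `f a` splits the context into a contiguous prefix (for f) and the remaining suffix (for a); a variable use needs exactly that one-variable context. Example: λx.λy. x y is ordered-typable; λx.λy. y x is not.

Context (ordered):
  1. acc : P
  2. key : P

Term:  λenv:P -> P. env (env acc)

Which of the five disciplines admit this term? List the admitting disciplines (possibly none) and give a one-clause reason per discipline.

admitted in: unrestricted
usage: acc: 1×; key: 0×; env (bound): 2×
order of uses: env, env, acc
typing: well-typed — term : (P -> P) -> P
ordered ✗ (repeated use of env ×2; key never used (weakening))
linear ✗ (repeated use of env ×2; key never used (weakening))
affine ✗ (repeated use of env ×2)
relevant ✗ (key never used (weakening))
unrestricted ✓ (simply typable at (P -> P) -> P; W, C, E all held)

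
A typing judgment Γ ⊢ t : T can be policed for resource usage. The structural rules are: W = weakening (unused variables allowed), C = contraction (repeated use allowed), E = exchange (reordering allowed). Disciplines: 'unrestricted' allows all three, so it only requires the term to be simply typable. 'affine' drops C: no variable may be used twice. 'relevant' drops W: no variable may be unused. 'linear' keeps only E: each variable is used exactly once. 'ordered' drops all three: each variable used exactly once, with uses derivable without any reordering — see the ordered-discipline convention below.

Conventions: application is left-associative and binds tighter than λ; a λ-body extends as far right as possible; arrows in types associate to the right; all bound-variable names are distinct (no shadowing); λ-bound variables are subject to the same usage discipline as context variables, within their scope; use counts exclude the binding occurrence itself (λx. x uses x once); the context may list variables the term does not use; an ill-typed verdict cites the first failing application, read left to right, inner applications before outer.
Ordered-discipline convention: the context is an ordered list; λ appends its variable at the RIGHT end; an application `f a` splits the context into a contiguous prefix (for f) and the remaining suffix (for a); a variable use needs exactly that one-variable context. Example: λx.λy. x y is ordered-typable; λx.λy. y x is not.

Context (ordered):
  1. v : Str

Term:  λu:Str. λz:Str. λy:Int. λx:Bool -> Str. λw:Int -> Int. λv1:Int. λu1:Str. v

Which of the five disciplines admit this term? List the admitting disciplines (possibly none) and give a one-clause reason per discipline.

accepted by: affine, unrestricted
variable uses: v: 1×; u (bound): 0×; z (bound): 0×; y (bound): 0×; x (bound): 0×; w (bound): 0×; v1 (bound): 0×; u1 (bound): 0×
left-to-right use order: v
typing: well-typed — term : Str -> Str -> Int -> (Bool -> Str) -> (Int -> Int) -> Int -> Str -> Str
ordered: ✗, unused: u, z, y, x, w, v1, u1 — weakening required
linear: ✗, unused: u, z, y, x, w, v1, u1 — weakening required
affine: ✓, none of v, u, z, y, x, w, v1, u1 used more than once
relevant: ✗, unused: u, z, y, x, w, v1, u1 — weakening required
unrestricted: ✓, simply typable at Str -> Str -> Int -> (Bool -> Str) -> (Int -> Int) -> Int -> Str -> Str; W, C, E all held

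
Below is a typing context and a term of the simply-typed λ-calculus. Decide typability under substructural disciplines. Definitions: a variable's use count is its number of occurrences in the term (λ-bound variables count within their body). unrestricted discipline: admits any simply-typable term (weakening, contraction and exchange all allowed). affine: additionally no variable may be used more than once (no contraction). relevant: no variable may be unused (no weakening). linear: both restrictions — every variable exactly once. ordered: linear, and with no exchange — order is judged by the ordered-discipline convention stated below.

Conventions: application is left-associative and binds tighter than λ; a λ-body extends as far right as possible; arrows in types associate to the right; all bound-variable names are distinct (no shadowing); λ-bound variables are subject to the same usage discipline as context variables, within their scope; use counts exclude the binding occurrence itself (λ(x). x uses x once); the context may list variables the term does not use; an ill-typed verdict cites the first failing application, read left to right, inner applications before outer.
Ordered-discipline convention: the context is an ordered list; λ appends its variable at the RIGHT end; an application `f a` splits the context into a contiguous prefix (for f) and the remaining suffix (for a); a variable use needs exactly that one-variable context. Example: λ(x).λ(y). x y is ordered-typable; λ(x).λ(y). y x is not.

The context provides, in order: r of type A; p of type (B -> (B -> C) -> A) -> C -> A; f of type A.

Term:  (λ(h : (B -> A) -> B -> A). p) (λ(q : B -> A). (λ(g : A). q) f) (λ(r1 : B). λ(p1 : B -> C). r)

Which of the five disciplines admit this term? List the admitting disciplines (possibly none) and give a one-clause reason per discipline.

admitted by: affine, unrestricted
variable uses: r=1; p=1; f=1; h [bound]=0; q [bound]=1; g [bound]=0; r1 [bound]=0; p1 [bound]=0
uses in reading order: p, q, f, r
typing: well-typed — term : C -> A
ordered: ✗, h, g, r1, p1 left unused
linear: ✗, h, g, r1, p1 left unused
affine: ✓, no duplicate uses among r, p, f, h, q, g, r1, p1
relevant: ✗, h, g, r1, p1 left unused
unrestricted: ✓, typability at C -> A is all that's needed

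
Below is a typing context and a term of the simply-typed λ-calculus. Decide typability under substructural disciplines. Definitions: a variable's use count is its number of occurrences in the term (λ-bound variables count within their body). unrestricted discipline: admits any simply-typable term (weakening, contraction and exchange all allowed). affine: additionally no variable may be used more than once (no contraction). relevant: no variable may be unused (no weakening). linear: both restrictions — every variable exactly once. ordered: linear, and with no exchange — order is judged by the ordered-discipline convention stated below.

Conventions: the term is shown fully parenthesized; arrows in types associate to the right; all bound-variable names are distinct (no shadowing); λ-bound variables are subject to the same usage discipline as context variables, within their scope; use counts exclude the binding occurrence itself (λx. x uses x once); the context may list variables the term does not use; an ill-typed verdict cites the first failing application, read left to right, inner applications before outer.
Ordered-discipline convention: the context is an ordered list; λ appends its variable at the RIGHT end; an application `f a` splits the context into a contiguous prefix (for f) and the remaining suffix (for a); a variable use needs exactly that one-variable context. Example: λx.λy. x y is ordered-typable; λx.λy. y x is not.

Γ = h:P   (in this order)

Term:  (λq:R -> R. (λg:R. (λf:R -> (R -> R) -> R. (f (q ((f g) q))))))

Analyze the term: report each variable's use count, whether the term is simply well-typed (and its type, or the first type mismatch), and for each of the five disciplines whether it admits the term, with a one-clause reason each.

counts: h: 0, q (λ-bound): 2, g (λ-bound): 1, f (λ-bound): 2
order of uses: f, q, f, g, q
typing: well-typed at (R -> R) -> R -> (R -> (R -> R) -> R) -> (R -> R) -> R
ordered ✗ (needs contraction — q ×2, f ×2; needs weakening: h unused)
linear ✗ (needs contraction — q ×2, f ×2; needs weakening: h unused)
affine ✗ (needs contraction — q ×2, f ×2)
relevant ✗ (needs weakening: h unused)
unrestricted ✓ (simply typable at (R -> R) -> R -> (R -> (R -> R) -> R) -> (R -> R) -> R; W, C, E all held)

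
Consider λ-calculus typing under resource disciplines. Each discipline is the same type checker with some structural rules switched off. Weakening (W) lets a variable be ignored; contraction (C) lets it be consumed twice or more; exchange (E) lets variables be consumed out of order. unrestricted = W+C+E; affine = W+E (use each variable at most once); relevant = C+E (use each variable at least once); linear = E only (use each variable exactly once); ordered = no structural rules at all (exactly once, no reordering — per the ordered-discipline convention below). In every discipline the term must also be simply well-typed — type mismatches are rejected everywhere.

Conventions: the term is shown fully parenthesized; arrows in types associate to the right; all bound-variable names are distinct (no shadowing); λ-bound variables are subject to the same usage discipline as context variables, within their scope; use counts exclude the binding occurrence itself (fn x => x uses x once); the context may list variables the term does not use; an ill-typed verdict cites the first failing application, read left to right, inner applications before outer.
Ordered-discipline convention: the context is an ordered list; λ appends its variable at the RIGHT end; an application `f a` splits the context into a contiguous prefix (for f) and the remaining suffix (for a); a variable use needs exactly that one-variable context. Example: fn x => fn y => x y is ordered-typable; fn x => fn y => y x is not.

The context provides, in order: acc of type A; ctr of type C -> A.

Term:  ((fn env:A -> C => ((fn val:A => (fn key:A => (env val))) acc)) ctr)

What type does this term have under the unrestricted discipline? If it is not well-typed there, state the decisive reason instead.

not well-typed under unrestricted — a type mismatch blocks all five
usage: acc: 1×; ctr: 1×; env (λ-bound): 1×; val (λ-bound): 1×; key (λ-bound): 0×
order of uses: env, val, acc, ctr
typing: ill-typed: an application expects A -> C but receives C -> A
summary: ordered ✗; linear ✗; affine ✗; relevant ✗; unrestricted ✗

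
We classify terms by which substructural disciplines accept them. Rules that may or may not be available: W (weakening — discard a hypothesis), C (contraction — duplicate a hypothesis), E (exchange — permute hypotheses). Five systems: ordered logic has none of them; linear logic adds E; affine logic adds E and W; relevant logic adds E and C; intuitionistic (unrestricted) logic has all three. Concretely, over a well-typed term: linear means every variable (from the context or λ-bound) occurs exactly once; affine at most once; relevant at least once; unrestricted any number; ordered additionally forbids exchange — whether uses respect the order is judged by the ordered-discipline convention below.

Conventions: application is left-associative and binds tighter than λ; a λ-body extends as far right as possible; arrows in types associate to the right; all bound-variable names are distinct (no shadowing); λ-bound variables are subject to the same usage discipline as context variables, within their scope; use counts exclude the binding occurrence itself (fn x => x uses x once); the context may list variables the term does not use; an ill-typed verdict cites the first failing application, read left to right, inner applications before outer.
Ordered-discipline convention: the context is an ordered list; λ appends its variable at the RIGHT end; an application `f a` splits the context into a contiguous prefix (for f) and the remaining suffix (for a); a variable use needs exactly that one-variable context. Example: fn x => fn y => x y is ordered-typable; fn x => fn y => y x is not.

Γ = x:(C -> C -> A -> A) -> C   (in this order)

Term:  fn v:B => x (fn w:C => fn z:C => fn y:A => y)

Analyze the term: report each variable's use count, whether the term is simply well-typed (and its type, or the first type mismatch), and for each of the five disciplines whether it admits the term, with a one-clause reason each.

use counts: x=1, v [bound]=0, w [bound]=0, z [bound]=0, y [bound]=1
left-to-right use order: x, y
typing: well-typed — term : B -> C
ordered ✗ (v, w, z never used (weakening))
linear ✗ (v, w, z never used (weakening))
affine ✓ (at most one use each (x, v, w, z, y))
relevant ✗ (v, w, z never used (weakening))
unrestricted ✓ (typability at B -> C is all that's needed)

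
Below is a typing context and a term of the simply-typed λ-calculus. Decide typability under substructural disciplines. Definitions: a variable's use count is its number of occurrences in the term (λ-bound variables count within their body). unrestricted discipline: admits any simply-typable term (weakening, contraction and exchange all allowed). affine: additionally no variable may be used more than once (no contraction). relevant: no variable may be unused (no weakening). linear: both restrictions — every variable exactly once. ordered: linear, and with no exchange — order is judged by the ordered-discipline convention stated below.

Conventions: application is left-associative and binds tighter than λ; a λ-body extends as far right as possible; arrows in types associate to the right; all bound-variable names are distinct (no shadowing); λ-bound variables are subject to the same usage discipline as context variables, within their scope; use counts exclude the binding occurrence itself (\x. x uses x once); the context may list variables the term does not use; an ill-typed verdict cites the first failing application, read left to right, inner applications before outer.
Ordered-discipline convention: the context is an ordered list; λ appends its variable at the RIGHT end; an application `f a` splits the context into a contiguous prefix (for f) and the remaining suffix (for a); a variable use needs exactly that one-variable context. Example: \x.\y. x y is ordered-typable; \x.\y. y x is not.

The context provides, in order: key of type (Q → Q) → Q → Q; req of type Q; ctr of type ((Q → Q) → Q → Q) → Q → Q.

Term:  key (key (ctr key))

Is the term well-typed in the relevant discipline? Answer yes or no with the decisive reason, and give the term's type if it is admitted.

no — needs weakening: req unused
use counts: key ×3, req ×0, ctr ×1
uses in reading order: key, key, ctr, key
typing: well-typed at Q → Q
summary: ordered ✗ | linear ✗ | affine ✗ | relevant ✗ | unrestricted ✓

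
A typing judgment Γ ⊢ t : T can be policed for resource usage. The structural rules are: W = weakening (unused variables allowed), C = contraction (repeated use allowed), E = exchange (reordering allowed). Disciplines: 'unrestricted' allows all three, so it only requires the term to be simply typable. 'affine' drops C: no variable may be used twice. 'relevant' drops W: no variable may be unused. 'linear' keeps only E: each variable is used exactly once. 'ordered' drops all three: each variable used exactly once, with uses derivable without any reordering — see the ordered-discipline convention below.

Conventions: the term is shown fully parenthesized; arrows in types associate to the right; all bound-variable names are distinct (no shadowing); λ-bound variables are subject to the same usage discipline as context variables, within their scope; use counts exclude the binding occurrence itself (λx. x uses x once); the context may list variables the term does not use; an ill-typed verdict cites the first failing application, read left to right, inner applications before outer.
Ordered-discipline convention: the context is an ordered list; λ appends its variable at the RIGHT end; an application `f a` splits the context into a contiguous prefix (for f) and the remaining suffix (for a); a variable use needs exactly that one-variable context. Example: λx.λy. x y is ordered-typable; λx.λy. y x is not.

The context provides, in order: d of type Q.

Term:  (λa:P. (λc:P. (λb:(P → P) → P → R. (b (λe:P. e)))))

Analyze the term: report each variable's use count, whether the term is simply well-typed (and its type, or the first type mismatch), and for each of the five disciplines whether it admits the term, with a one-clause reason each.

use counts: d=0, a (λ-bound)=0, c (λ-bound)=0, b (λ-bound)=1, e (λ-bound)=1
uses in reading order: b, e
typing: well-typed — term : P → P → ((P → P) → P → R) → P → R
ordered ✗ (d, a, c never used (weakening))
linear ✗ (d, a, c never used (weakening))
affine ✓ (none of d, a, c, b, e used more than once)
relevant ✗ (d, a, c never used (weakening))
unrestricted ✓ (simply typable at P → P → ((P → P) → P → R) → P → R; W, C, E all held)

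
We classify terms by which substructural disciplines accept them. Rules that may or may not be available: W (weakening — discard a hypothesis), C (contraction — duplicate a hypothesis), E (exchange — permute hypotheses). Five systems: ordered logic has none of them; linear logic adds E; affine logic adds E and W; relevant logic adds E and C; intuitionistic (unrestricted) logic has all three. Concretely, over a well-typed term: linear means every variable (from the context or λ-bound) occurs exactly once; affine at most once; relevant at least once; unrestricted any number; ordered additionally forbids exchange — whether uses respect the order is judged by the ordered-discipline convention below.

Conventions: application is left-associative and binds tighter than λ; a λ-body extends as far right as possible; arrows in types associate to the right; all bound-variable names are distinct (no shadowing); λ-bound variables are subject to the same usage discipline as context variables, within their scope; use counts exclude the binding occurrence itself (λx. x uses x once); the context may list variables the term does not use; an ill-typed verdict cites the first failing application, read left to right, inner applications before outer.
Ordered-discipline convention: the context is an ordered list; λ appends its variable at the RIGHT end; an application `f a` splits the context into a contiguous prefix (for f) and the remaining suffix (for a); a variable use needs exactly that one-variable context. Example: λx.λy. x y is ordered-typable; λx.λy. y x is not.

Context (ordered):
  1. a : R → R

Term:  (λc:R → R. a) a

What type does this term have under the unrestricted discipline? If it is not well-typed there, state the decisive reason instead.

term : R → R
usage: a: 2×, c (λ-bound): 0×
left-to-right use order: a, a
typing: the term checks, with type R → R
per-discipline verdicts: ordered ✗, linear ✗, affine ✗, relevant ✗, unrestricted ✓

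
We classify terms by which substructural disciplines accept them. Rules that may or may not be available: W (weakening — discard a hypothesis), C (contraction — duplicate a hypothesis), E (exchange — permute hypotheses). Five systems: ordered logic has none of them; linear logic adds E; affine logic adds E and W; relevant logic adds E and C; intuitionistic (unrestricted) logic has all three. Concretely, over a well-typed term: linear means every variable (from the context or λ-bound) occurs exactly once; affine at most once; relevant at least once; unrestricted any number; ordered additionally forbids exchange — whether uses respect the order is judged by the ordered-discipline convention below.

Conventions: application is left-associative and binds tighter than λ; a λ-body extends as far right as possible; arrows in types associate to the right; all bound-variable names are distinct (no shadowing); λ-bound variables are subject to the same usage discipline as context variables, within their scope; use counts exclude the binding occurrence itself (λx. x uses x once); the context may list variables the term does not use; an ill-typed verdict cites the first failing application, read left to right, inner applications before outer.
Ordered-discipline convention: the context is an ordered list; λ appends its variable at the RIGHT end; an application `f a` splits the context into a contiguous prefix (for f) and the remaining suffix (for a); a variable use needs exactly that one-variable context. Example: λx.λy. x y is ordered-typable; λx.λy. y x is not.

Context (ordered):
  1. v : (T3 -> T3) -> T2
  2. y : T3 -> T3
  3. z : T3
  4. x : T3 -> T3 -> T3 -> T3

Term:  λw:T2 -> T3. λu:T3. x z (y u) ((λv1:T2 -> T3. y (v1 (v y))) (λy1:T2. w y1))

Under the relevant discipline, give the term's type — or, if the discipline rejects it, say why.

term : (T2 -> T3) -> T3 -> T3
counts: v=1, y=3, z=1, x=1, w (bound)=1, u (bound)=1, v1 (bound)=1, y1 (bound)=1
use order (left to right): x, z, y, u, y, v1, v, y, w, y1
typing: ✓ — (T2 -> T3) -> T3 -> T3
summary: ordered ✗ | linear ✗ | affine ✗ | relevant ✓ | unrestricted ✓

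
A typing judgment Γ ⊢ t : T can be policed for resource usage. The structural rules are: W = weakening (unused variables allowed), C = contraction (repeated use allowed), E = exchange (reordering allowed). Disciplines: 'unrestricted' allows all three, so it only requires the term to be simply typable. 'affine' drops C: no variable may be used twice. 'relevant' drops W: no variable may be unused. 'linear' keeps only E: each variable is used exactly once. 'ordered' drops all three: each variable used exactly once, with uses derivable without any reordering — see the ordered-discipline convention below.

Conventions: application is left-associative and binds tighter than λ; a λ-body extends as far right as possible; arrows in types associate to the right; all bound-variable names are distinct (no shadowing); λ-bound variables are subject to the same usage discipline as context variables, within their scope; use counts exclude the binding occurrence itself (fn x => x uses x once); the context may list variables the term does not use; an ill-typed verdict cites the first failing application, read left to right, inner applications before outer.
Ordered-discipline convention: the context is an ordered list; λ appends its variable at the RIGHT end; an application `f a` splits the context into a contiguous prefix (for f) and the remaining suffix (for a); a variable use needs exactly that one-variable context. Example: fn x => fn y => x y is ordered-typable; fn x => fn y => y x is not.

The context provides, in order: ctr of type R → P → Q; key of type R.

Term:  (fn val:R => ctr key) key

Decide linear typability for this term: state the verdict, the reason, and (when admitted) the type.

no — key ×2 used more than once (contraction); val left unused
variable uses: ctr=1; key=2; val [bound]=0
order of uses: ctr, key, key
typing: the term checks, with type P → Q
per-discipline verdicts: ordered ✗, linear ✗, affine ✗, relevant ✗, unrestricted ✓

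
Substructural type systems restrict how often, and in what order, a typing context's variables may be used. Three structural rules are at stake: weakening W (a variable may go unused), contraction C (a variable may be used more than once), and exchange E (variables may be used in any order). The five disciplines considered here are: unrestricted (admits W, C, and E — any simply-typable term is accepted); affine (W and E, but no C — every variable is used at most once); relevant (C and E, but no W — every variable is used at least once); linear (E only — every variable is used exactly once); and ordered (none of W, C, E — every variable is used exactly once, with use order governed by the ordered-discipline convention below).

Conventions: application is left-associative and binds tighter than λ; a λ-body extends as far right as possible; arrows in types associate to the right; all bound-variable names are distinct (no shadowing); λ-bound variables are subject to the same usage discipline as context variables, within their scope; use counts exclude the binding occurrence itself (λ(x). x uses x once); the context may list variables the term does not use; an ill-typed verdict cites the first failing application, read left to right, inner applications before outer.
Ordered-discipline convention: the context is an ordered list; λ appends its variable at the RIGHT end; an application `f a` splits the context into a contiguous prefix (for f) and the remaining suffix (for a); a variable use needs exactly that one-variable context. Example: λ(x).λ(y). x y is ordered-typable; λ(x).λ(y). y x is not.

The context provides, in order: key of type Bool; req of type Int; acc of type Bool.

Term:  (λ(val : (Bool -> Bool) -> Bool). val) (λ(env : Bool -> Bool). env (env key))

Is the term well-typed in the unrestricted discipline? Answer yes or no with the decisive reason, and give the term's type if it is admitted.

yes — well-typed at (Bool -> Bool) -> Bool; no restrictions here; term : (Bool -> Bool) -> Bool
use counts: key ×1, req ×0, acc ×0, val [bound] ×1, env [bound] ×2
use order (left to right): val, env, env, key
typing: the term checks, with type (Bool -> Bool) -> Bool
all disciplines: ordered ✗; linear ✗; affine ✗; relevant ✗; unrestricted ✓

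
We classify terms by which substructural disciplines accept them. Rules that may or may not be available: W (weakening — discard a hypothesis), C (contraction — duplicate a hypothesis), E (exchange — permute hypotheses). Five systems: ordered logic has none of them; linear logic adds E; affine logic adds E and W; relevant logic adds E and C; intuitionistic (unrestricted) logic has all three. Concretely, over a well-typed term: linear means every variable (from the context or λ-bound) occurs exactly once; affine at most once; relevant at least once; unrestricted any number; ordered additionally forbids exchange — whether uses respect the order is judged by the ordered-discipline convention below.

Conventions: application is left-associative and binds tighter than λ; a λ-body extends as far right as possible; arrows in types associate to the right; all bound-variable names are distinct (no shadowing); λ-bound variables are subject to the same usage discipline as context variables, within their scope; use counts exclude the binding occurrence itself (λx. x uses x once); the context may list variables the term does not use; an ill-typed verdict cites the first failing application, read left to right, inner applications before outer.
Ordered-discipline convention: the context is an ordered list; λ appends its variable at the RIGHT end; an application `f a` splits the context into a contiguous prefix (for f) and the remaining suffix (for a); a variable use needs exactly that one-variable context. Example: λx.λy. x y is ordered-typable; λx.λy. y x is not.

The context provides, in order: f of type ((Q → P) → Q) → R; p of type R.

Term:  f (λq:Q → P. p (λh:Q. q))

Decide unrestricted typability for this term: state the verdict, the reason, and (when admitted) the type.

no — the type mismatch rejects it
use counts: f=1; p=1; q (λ-bound)=1; h (λ-bound)=0
use order (left to right): f, p, q
typing: ill-typed: non-arrow in function slot: R
across the five disciplines: ordered ✗; linear ✗; affine ✗; relevant ✗; unrestricted ✗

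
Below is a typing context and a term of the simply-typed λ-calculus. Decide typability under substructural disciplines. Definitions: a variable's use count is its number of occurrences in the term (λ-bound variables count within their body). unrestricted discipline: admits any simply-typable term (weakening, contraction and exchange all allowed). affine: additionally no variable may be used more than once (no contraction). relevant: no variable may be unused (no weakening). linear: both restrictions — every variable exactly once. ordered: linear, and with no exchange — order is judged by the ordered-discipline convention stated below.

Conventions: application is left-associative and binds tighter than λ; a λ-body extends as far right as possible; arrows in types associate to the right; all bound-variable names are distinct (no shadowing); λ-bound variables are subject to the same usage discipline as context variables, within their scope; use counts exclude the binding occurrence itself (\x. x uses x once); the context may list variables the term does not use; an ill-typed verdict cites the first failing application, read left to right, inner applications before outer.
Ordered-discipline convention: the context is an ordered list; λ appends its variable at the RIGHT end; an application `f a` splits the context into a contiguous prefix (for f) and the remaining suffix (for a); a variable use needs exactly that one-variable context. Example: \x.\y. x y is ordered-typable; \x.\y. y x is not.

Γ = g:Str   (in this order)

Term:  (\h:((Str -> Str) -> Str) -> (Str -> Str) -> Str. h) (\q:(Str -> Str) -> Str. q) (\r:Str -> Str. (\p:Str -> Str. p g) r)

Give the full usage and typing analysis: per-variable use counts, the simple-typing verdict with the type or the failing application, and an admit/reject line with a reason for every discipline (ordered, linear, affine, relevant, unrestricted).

use counts: g: 1×, h (bound): 1×, q (bound): 1×, r (bound): 1×, p (bound): 1×
uses in reading order: h, q, p, g, r
typing: well-typed — term : (Str -> Str) -> Str
ordered: ✗ — no contiguous prefix/suffix split fits h, q, p, g, r
linear: ✓ — each of g, h, q, r, p used exactly once
affine: ✓ — g, h, q, r, p: no repeats, contraction unneeded
relevant: ✓ — g, h, q, r, p: all used, weakening unneeded
unrestricted: ✓ — simply typable at (Str -> Str) -> Str; W, C, E all held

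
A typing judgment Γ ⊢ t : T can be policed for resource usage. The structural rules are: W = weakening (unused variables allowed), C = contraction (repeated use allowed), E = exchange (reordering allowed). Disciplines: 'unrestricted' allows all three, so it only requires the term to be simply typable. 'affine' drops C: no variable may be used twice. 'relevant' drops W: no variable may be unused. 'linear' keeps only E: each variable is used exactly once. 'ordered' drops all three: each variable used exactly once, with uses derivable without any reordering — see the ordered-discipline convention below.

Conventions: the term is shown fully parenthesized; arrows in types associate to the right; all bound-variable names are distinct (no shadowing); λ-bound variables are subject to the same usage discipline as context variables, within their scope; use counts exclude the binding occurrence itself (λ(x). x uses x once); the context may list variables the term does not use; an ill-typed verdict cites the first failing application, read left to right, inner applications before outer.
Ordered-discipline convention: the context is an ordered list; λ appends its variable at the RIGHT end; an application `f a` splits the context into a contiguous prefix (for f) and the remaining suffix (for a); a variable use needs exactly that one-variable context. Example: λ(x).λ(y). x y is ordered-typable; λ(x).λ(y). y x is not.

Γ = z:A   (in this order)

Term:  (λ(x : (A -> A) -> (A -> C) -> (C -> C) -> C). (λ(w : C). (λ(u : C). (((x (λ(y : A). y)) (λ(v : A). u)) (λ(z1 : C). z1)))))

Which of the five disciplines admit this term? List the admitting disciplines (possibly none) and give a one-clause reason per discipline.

accepted by: affine, unrestricted
counts: z: 0, x (bound): 1, w (bound): 0, u (bound): 1, y (bound): 1, v (bound): 0, z1 (bound): 1
left-to-right use order: x, y, u, z1
typing: well-typed at ((A -> A) -> (A -> C) -> (C -> C) -> C) -> C -> C -> C
ordered: ✗ — z, w, v left unused
linear: ✗ — z, w, v left unused
affine: ✓ — no duplicate uses among z, x, w, u, y, v, z1
relevant: ✗ — z, w, v left unused
unrestricted: ✓ — simply typable at ((A -> A) -> (A -> C) -> (C -> C) -> C) -> C -> C -> C; W, C, E all held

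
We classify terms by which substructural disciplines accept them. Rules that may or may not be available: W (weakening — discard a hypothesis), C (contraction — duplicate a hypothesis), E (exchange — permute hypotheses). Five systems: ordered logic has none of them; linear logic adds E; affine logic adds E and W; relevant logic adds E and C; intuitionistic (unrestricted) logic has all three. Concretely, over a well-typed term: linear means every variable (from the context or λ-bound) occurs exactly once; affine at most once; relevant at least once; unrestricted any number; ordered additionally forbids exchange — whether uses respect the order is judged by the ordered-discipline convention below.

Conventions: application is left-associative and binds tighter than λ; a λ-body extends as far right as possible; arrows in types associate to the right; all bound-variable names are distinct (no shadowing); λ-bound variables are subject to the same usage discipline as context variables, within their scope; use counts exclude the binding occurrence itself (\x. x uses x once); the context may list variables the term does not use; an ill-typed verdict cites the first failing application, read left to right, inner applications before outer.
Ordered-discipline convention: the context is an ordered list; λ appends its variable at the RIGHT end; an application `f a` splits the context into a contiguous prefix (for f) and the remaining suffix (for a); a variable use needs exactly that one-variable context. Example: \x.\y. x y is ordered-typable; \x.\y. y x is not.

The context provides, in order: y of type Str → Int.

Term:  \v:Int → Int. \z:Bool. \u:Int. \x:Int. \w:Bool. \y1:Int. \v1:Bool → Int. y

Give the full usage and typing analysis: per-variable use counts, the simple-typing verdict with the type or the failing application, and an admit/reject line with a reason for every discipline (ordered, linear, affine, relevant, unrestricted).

use counts: y: 1, v (λ-bound): 0, z (λ-bound): 0, u (λ-bound): 0, x (λ-bound): 0, w (λ-bound): 0, y1 (λ-bound): 0, v1 (λ-bound): 0
uses in reading order: y
typing: well-typed — term : (Int → Int) → Bool → Int → Int → Bool → Int → (Bool → Int) → Str → Int
ordered ✗ (v, z, u, x, w, y1, v1 left unused)
linear ✗ (v, z, u, x, w, y1, v1 left unused)
affine ✓ (y, v, z, u, x, w, y1, v1: no repeats, contraction unneeded)
relevant ✗ (v, z, u, x, w, y1, v1 left unused)
unrestricted ✓ (type-checks ((Int → Int) → Bool → Int → Int → Bool → Int → (Bool → Int) → Str → Int) and nothing is barred)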